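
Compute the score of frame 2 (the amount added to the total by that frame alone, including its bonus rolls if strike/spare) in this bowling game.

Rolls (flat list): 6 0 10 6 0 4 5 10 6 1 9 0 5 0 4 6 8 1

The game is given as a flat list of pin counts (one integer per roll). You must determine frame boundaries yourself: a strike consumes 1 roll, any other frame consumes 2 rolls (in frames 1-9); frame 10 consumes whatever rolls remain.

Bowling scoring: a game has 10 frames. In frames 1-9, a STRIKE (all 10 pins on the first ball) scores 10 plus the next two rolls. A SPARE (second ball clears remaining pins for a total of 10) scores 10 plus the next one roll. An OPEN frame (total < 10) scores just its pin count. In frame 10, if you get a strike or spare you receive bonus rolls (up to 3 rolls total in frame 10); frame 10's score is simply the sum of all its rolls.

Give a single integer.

Frame 1: OPEN (6+0=6). Cumulative: 6
Frame 2: STRIKE. 10 + next two rolls (6+0) = 16. Cumulative: 22
Frame 3: OPEN (6+0=6). Cumulative: 28
Frame 4: OPEN (4+5=9). Cumulative: 37

Answer: 16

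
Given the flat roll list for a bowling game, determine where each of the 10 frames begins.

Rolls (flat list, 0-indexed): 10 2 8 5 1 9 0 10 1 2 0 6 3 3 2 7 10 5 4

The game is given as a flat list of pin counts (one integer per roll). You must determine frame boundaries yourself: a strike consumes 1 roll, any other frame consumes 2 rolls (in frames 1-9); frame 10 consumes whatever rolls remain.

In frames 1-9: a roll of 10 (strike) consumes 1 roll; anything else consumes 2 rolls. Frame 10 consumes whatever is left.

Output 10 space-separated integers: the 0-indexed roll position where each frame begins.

Answer: 0 1 3 5 7 8 10 12 14 16

Derivation:
Frame 1 starts at roll index 0: roll=10 (strike), consumes 1 roll
Frame 2 starts at roll index 1: rolls=2,8 (sum=10), consumes 2 rolls
Frame 3 starts at roll index 3: rolls=5,1 (sum=6), consumes 2 rolls
Frame 4 starts at roll index 5: rolls=9,0 (sum=9), consumes 2 rolls
Frame 5 starts at roll index 7: roll=10 (strike), consumes 1 roll
Frame 6 starts at roll index 8: rolls=1,2 (sum=3), consumes 2 rolls
Frame 7 starts at roll index 10: rolls=0,6 (sum=6), consumes 2 rolls
Frame 8 starts at roll index 12: rolls=3,3 (sum=6), consumes 2 rolls
Frame 9 starts at roll index 14: rolls=2,7 (sum=9), consumes 2 rolls
Frame 10 starts at roll index 16: 3 remaining rolls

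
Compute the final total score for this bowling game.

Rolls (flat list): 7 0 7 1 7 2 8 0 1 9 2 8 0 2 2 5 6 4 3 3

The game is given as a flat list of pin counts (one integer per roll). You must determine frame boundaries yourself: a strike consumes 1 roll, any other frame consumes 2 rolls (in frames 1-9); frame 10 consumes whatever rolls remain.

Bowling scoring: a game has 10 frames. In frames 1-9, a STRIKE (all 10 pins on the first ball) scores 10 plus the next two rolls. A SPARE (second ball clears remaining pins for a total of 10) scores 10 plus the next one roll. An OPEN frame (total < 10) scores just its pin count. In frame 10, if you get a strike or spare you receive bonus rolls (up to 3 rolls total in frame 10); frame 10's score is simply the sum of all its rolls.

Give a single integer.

Frame 1: OPEN (7+0=7). Cumulative: 7
Frame 2: OPEN (7+1=8). Cumulative: 15
Frame 3: OPEN (7+2=9). Cumulative: 24
Frame 4: OPEN (8+0=8). Cumulative: 32
Frame 5: SPARE (1+9=10). 10 + next roll (2) = 12. Cumulative: 44
Frame 6: SPARE (2+8=10). 10 + next roll (0) = 10. Cumulative: 54
Frame 7: OPEN (0+2=2). Cumulative: 56
Frame 8: OPEN (2+5=7). Cumulative: 63
Frame 9: SPARE (6+4=10). 10 + next roll (3) = 13. Cumulative: 76
Frame 10: OPEN. Sum of all frame-10 rolls (3+3) = 6. Cumulative: 82

Answer: 82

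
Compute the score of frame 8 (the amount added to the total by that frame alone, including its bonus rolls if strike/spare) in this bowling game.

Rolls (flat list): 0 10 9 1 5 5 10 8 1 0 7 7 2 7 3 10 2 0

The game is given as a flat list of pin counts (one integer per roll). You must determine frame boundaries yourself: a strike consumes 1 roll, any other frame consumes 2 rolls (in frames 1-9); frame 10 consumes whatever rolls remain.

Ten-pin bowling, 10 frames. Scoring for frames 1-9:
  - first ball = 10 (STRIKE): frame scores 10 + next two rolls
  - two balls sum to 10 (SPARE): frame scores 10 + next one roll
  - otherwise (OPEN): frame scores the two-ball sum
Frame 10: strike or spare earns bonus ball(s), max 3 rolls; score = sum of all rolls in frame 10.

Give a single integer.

Frame 1: SPARE (0+10=10). 10 + next roll (9) = 19. Cumulative: 19
Frame 2: SPARE (9+1=10). 10 + next roll (5) = 15. Cumulative: 34
Frame 3: SPARE (5+5=10). 10 + next roll (10) = 20. Cumulative: 54
Frame 4: STRIKE. 10 + next two rolls (8+1) = 19. Cumulative: 73
Frame 5: OPEN (8+1=9). Cumulative: 82
Frame 6: OPEN (0+7=7). Cumulative: 89
Frame 7: OPEN (7+2=9). Cumulative: 98
Frame 8: SPARE (7+3=10). 10 + next roll (10) = 20. Cumulative: 118
Frame 9: STRIKE. 10 + next two rolls (2+0) = 12. Cumulative: 130
Frame 10: OPEN. Sum of all frame-10 rolls (2+0) = 2. Cumulative: 132

Answer: 20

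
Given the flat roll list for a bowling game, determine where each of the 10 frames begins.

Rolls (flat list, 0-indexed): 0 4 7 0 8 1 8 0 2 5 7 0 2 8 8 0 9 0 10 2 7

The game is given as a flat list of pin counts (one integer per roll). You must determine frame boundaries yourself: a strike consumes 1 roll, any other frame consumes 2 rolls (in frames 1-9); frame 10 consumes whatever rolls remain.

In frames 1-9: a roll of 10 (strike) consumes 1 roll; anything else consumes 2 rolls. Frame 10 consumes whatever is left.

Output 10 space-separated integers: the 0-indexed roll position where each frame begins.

Frame 1 starts at roll index 0: rolls=0,4 (sum=4), consumes 2 rolls
Frame 2 starts at roll index 2: rolls=7,0 (sum=7), consumes 2 rolls
Frame 3 starts at roll index 4: rolls=8,1 (sum=9), consumes 2 rolls
Frame 4 starts at roll index 6: rolls=8,0 (sum=8), consumes 2 rolls
Frame 5 starts at roll index 8: rolls=2,5 (sum=7), consumes 2 rolls
Frame 6 starts at roll index 10: rolls=7,0 (sum=7), consumes 2 rolls
Frame 7 starts at roll index 12: rolls=2,8 (sum=10), consumes 2 rolls
Frame 8 starts at roll index 14: rolls=8,0 (sum=8), consumes 2 rolls
Frame 9 starts at roll index 16: rolls=9,0 (sum=9), consumes 2 rolls
Frame 10 starts at roll index 18: 3 remaining rolls

Answer: 0 2 4 6 8 10 12 14 16 18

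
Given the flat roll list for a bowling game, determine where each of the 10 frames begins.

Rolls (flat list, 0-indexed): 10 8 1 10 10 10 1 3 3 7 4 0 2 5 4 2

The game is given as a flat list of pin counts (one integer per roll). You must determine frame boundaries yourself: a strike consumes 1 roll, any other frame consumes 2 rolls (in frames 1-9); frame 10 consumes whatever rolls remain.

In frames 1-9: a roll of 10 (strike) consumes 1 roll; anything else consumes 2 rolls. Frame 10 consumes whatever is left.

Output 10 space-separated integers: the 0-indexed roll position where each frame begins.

Frame 1 starts at roll index 0: roll=10 (strike), consumes 1 roll
Frame 2 starts at roll index 1: rolls=8,1 (sum=9), consumes 2 rolls
Frame 3 starts at roll index 3: roll=10 (strike), consumes 1 roll
Frame 4 starts at roll index 4: roll=10 (strike), consumes 1 roll
Frame 5 starts at roll index 5: roll=10 (strike), consumes 1 roll
Frame 6 starts at roll index 6: rolls=1,3 (sum=4), consumes 2 rolls
Frame 7 starts at roll index 8: rolls=3,7 (sum=10), consumes 2 rolls
Frame 8 starts at roll index 10: rolls=4,0 (sum=4), consumes 2 rolls
Frame 9 starts at roll index 12: rolls=2,5 (sum=7), consumes 2 rolls
Frame 10 starts at roll index 14: 2 remaining rolls

Answer: 0 1 3 4 5 6 8 10 12 14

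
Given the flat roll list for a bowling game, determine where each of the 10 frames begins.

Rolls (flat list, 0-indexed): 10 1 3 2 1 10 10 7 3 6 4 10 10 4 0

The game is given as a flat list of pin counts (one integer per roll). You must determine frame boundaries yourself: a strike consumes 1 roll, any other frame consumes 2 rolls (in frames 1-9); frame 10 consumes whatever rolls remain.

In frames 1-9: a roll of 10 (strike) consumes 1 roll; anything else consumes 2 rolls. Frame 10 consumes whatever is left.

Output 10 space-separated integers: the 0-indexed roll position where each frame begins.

Answer: 0 1 3 5 6 7 9 11 12 13

Derivation:
Frame 1 starts at roll index 0: roll=10 (strike), consumes 1 roll
Frame 2 starts at roll index 1: rolls=1,3 (sum=4), consumes 2 rolls
Frame 3 starts at roll index 3: rolls=2,1 (sum=3), consumes 2 rolls
Frame 4 starts at roll index 5: roll=10 (strike), consumes 1 roll
Frame 5 starts at roll index 6: roll=10 (strike), consumes 1 roll
Frame 6 starts at roll index 7: rolls=7,3 (sum=10), consumes 2 rolls
Frame 7 starts at roll index 9: rolls=6,4 (sum=10), consumes 2 rolls
Frame 8 starts at roll index 11: roll=10 (strike), consumes 1 roll
Frame 9 starts at roll index 12: roll=10 (strike), consumes 1 roll
Frame 10 starts at roll index 13: 2 remaining rolls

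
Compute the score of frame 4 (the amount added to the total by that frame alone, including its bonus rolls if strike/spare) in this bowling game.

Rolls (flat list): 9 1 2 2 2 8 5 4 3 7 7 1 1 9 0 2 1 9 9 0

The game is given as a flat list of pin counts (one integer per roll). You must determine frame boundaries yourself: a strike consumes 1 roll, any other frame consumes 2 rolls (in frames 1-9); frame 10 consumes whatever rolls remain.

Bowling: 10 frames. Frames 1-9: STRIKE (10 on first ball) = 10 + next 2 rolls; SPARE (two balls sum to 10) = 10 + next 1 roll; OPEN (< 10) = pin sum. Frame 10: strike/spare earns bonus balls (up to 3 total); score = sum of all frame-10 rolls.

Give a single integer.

Frame 1: SPARE (9+1=10). 10 + next roll (2) = 12. Cumulative: 12
Frame 2: OPEN (2+2=4). Cumulative: 16
Frame 3: SPARE (2+8=10). 10 + next roll (5) = 15. Cumulative: 31
Frame 4: OPEN (5+4=9). Cumulative: 40
Frame 5: SPARE (3+7=10). 10 + next roll (7) = 17. Cumulative: 57
Frame 6: OPEN (7+1=8). Cumulative: 65

Answer: 9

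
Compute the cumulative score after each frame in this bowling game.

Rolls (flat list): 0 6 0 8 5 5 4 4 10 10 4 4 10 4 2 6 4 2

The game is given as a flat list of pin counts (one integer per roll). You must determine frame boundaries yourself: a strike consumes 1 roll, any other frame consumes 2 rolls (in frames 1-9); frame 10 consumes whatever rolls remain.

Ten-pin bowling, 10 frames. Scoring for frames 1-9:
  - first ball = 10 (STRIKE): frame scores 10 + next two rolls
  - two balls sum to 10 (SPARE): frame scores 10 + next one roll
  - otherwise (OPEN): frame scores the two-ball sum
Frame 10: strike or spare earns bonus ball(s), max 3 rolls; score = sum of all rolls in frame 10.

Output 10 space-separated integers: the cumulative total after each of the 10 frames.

Answer: 6 14 28 36 60 78 86 102 108 120

Derivation:
Frame 1: OPEN (0+6=6). Cumulative: 6
Frame 2: OPEN (0+8=8). Cumulative: 14
Frame 3: SPARE (5+5=10). 10 + next roll (4) = 14. Cumulative: 28
Frame 4: OPEN (4+4=8). Cumulative: 36
Frame 5: STRIKE. 10 + next two rolls (10+4) = 24. Cumulative: 60
Frame 6: STRIKE. 10 + next two rolls (4+4) = 18. Cumulative: 78
Frame 7: OPEN (4+4=8). Cumulative: 86
Frame 8: STRIKE. 10 + next two rolls (4+2) = 16. Cumulative: 102
Frame 9: OPEN (4+2=6). Cumulative: 108
Frame 10: SPARE. Sum of all frame-10 rolls (6+4+2) = 12. Cumulative: 120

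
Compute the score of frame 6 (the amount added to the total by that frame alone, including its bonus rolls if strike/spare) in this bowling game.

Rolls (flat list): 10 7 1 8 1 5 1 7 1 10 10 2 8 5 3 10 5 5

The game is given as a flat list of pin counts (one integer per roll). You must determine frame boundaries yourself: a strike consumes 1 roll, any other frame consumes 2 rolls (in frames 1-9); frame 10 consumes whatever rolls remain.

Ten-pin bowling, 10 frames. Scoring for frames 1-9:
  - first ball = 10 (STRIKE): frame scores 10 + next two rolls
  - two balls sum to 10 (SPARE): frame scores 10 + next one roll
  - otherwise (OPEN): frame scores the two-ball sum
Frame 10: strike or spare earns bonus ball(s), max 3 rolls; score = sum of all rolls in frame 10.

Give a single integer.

Frame 1: STRIKE. 10 + next two rolls (7+1) = 18. Cumulative: 18
Frame 2: OPEN (7+1=8). Cumulative: 26
Frame 3: OPEN (8+1=9). Cumulative: 35
Frame 4: OPEN (5+1=6). Cumulative: 41
Frame 5: OPEN (7+1=8). Cumulative: 49
Frame 6: STRIKE. 10 + next two rolls (10+2) = 22. Cumulative: 71
Frame 7: STRIKE. 10 + next two rolls (2+8) = 20. Cumulative: 91
Frame 8: SPARE (2+8=10). 10 + next roll (5) = 15. Cumulative: 106

Answer: 22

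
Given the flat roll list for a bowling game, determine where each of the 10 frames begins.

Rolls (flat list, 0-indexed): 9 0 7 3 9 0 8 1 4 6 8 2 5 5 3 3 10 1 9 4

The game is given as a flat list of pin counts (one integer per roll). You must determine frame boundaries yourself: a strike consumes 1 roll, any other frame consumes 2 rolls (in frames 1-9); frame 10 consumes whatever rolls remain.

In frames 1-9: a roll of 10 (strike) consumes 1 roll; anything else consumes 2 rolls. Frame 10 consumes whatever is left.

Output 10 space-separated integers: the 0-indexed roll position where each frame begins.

Answer: 0 2 4 6 8 10 12 14 16 17

Derivation:
Frame 1 starts at roll index 0: rolls=9,0 (sum=9), consumes 2 rolls
Frame 2 starts at roll index 2: rolls=7,3 (sum=10), consumes 2 rolls
Frame 3 starts at roll index 4: rolls=9,0 (sum=9), consumes 2 rolls
Frame 4 starts at roll index 6: rolls=8,1 (sum=9), consumes 2 rolls
Frame 5 starts at roll index 8: rolls=4,6 (sum=10), consumes 2 rolls
Frame 6 starts at roll index 10: rolls=8,2 (sum=10), consumes 2 rolls
Frame 7 starts at roll index 12: rolls=5,5 (sum=10), consumes 2 rolls
Frame 8 starts at roll index 14: rolls=3,3 (sum=6), consumes 2 rolls
Frame 9 starts at roll index 16: roll=10 (strike), consumes 1 roll
Frame 10 starts at roll index 17: 3 remaining rolls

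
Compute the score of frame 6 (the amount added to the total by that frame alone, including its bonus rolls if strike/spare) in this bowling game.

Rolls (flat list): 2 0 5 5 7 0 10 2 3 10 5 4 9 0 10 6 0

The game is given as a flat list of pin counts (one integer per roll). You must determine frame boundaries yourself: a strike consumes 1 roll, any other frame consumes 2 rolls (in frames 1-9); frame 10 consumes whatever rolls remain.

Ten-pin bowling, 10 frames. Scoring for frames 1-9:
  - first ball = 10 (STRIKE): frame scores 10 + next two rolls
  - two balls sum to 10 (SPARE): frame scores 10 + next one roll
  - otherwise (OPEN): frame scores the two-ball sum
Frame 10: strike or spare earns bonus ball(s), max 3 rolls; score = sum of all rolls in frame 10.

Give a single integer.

Frame 1: OPEN (2+0=2). Cumulative: 2
Frame 2: SPARE (5+5=10). 10 + next roll (7) = 17. Cumulative: 19
Frame 3: OPEN (7+0=7). Cumulative: 26
Frame 4: STRIKE. 10 + next two rolls (2+3) = 15. Cumulative: 41
Frame 5: OPEN (2+3=5). Cumulative: 46
Frame 6: STRIKE. 10 + next two rolls (5+4) = 19. Cumulative: 65
Frame 7: OPEN (5+4=9). Cumulative: 74
Frame 8: OPEN (9+0=9). Cumulative: 83

Answer: 19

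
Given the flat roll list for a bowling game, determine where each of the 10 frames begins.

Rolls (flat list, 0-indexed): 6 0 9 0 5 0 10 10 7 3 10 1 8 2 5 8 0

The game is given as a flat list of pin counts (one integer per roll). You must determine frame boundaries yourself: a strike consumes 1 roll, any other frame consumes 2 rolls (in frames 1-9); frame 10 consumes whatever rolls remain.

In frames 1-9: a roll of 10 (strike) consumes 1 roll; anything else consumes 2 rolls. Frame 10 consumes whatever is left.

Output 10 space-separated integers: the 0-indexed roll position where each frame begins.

Frame 1 starts at roll index 0: rolls=6,0 (sum=6), consumes 2 rolls
Frame 2 starts at roll index 2: rolls=9,0 (sum=9), consumes 2 rolls
Frame 3 starts at roll index 4: rolls=5,0 (sum=5), consumes 2 rolls
Frame 4 starts at roll index 6: roll=10 (strike), consumes 1 roll
Frame 5 starts at roll index 7: roll=10 (strike), consumes 1 roll
Frame 6 starts at roll index 8: rolls=7,3 (sum=10), consumes 2 rolls
Frame 7 starts at roll index 10: roll=10 (strike), consumes 1 roll
Frame 8 starts at roll index 11: rolls=1,8 (sum=9), consumes 2 rolls
Frame 9 starts at roll index 13: rolls=2,5 (sum=7), consumes 2 rolls
Frame 10 starts at roll index 15: 2 remaining rolls

Answer: 0 2 4 6 7 8 10 11 13 15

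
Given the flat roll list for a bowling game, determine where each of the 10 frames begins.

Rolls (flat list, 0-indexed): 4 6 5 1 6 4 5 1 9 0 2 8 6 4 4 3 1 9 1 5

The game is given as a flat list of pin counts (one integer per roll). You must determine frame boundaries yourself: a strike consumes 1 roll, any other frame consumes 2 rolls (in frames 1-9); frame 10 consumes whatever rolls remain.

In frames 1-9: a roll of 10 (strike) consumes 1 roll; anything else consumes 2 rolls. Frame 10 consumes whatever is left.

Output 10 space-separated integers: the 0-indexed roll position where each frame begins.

Frame 1 starts at roll index 0: rolls=4,6 (sum=10), consumes 2 rolls
Frame 2 starts at roll index 2: rolls=5,1 (sum=6), consumes 2 rolls
Frame 3 starts at roll index 4: rolls=6,4 (sum=10), consumes 2 rolls
Frame 4 starts at roll index 6: rolls=5,1 (sum=6), consumes 2 rolls
Frame 5 starts at roll index 8: rolls=9,0 (sum=9), consumes 2 rolls
Frame 6 starts at roll index 10: rolls=2,8 (sum=10), consumes 2 rolls
Frame 7 starts at roll index 12: rolls=6,4 (sum=10), consumes 2 rolls
Frame 8 starts at roll index 14: rolls=4,3 (sum=7), consumes 2 rolls
Frame 9 starts at roll index 16: rolls=1,9 (sum=10), consumes 2 rolls
Frame 10 starts at roll index 18: 2 remaining rolls

Answer: 0 2 4 6 8 10 12 14 16 18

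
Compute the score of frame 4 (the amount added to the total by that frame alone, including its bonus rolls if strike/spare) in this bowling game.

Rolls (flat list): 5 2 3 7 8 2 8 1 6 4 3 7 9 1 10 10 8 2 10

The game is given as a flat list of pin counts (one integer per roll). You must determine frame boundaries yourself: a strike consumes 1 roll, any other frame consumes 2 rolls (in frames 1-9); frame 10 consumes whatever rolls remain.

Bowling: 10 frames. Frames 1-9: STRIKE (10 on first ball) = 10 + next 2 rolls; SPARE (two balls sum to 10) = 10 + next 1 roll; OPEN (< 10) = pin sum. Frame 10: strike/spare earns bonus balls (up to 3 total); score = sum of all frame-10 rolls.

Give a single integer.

Frame 1: OPEN (5+2=7). Cumulative: 7
Frame 2: SPARE (3+7=10). 10 + next roll (8) = 18. Cumulative: 25
Frame 3: SPARE (8+2=10). 10 + next roll (8) = 18. Cumulative: 43
Frame 4: OPEN (8+1=9). Cumulative: 52
Frame 5: SPARE (6+4=10). 10 + next roll (3) = 13. Cumulative: 65
Frame 6: SPARE (3+7=10). 10 + next roll (9) = 19. Cumulative: 84

Answer: 9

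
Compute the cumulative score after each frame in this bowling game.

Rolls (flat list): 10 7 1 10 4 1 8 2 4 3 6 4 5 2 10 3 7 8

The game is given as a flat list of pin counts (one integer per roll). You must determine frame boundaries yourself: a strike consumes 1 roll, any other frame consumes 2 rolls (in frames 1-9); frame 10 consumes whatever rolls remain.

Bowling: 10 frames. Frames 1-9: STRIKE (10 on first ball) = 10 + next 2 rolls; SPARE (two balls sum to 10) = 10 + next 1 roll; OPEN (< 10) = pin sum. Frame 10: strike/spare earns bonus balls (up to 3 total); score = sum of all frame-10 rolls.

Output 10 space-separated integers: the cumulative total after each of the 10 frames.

Answer: 18 26 41 46 60 67 82 89 109 127

Derivation:
Frame 1: STRIKE. 10 + next two rolls (7+1) = 18. Cumulative: 18
Frame 2: OPEN (7+1=8). Cumulative: 26
Frame 3: STRIKE. 10 + next two rolls (4+1) = 15. Cumulative: 41
Frame 4: OPEN (4+1=5). Cumulative: 46
Frame 5: SPARE (8+2=10). 10 + next roll (4) = 14. Cumulative: 60
Frame 6: OPEN (4+3=7). Cumulative: 67
Frame 7: SPARE (6+4=10). 10 + next roll (5) = 15. Cumulative: 82
Frame 8: OPEN (5+2=7). Cumulative: 89
Frame 9: STRIKE. 10 + next two rolls (3+7) = 20. Cumulative: 109
Frame 10: SPARE. Sum of all frame-10 rolls (3+7+8) = 18. Cumulative: 127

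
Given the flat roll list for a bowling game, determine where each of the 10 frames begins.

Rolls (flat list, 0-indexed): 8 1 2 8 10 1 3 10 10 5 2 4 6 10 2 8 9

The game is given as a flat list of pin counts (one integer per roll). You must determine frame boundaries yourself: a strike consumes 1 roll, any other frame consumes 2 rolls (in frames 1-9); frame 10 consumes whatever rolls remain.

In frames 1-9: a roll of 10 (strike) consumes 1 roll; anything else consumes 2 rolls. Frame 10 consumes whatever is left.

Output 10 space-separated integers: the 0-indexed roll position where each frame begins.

Answer: 0 2 4 5 7 8 9 11 13 14

Derivation:
Frame 1 starts at roll index 0: rolls=8,1 (sum=9), consumes 2 rolls
Frame 2 starts at roll index 2: rolls=2,8 (sum=10), consumes 2 rolls
Frame 3 starts at roll index 4: roll=10 (strike), consumes 1 roll
Frame 4 starts at roll index 5: rolls=1,3 (sum=4), consumes 2 rolls
Frame 5 starts at roll index 7: roll=10 (strike), consumes 1 roll
Frame 6 starts at roll index 8: roll=10 (strike), consumes 1 roll
Frame 7 starts at roll index 9: rolls=5,2 (sum=7), consumes 2 rolls
Frame 8 starts at roll index 11: rolls=4,6 (sum=10), consumes 2 rolls
Frame 9 starts at roll index 13: roll=10 (strike), consumes 1 roll
Frame 10 starts at roll index 14: 3 remaining rolls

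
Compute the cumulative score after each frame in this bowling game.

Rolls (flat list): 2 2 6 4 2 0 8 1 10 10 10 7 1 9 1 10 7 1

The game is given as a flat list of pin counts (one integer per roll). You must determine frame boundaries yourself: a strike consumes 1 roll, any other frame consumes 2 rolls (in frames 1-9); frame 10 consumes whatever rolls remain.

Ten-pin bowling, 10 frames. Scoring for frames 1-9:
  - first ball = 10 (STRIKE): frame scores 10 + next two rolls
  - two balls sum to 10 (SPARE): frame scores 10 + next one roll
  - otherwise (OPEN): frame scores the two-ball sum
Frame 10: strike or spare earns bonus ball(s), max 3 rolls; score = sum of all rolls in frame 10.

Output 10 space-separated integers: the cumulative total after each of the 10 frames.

Answer: 4 16 18 27 57 84 102 110 130 148

Derivation:
Frame 1: OPEN (2+2=4). Cumulative: 4
Frame 2: SPARE (6+4=10). 10 + next roll (2) = 12. Cumulative: 16
Frame 3: OPEN (2+0=2). Cumulative: 18
Frame 4: OPEN (8+1=9). Cumulative: 27
Frame 5: STRIKE. 10 + next two rolls (10+10) = 30. Cumulative: 57
Frame 6: STRIKE. 10 + next two rolls (10+7) = 27. Cumulative: 84
Frame 7: STRIKE. 10 + next two rolls (7+1) = 18. Cumulative: 102
Frame 8: OPEN (7+1=8). Cumulative: 110
Frame 9: SPARE (9+1=10). 10 + next roll (10) = 20. Cumulative: 130
Frame 10: STRIKE. Sum of all frame-10 rolls (10+7+1) = 18. Cumulative: 148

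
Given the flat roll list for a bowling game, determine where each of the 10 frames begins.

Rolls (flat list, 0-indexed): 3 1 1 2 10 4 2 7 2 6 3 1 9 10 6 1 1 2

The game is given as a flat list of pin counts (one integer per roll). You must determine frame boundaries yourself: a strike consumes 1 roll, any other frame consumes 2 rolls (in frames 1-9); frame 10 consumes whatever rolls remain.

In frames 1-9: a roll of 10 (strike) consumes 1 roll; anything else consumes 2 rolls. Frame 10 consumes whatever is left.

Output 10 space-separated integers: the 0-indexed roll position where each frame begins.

Answer: 0 2 4 5 7 9 11 13 14 16

Derivation:
Frame 1 starts at roll index 0: rolls=3,1 (sum=4), consumes 2 rolls
Frame 2 starts at roll index 2: rolls=1,2 (sum=3), consumes 2 rolls
Frame 3 starts at roll index 4: roll=10 (strike), consumes 1 roll
Frame 4 starts at roll index 5: rolls=4,2 (sum=6), consumes 2 rolls
Frame 5 starts at roll index 7: rolls=7,2 (sum=9), consumes 2 rolls
Frame 6 starts at roll index 9: rolls=6,3 (sum=9), consumes 2 rolls
Frame 7 starts at roll index 11: rolls=1,9 (sum=10), consumes 2 rolls
Frame 8 starts at roll index 13: roll=10 (strike), consumes 1 roll
Frame 9 starts at roll index 14: rolls=6,1 (sum=7), consumes 2 rolls
Frame 10 starts at roll index 16: 2 remaining rolls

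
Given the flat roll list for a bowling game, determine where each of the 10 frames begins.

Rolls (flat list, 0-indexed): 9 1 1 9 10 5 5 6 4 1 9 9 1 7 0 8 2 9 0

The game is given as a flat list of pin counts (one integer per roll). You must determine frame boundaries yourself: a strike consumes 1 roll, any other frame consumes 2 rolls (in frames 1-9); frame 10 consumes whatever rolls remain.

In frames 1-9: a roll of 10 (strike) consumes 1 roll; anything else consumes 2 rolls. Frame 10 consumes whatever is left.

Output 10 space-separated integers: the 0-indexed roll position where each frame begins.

Frame 1 starts at roll index 0: rolls=9,1 (sum=10), consumes 2 rolls
Frame 2 starts at roll index 2: rolls=1,9 (sum=10), consumes 2 rolls
Frame 3 starts at roll index 4: roll=10 (strike), consumes 1 roll
Frame 4 starts at roll index 5: rolls=5,5 (sum=10), consumes 2 rolls
Frame 5 starts at roll index 7: rolls=6,4 (sum=10), consumes 2 rolls
Frame 6 starts at roll index 9: rolls=1,9 (sum=10), consumes 2 rolls
Frame 7 starts at roll index 11: rolls=9,1 (sum=10), consumes 2 rolls
Frame 8 starts at roll index 13: rolls=7,0 (sum=7), consumes 2 rolls
Frame 9 starts at roll index 15: rolls=8,2 (sum=10), consumes 2 rolls
Frame 10 starts at roll index 17: 2 remaining rolls

Answer: 0 2 4 5 7 9 11 13 15 17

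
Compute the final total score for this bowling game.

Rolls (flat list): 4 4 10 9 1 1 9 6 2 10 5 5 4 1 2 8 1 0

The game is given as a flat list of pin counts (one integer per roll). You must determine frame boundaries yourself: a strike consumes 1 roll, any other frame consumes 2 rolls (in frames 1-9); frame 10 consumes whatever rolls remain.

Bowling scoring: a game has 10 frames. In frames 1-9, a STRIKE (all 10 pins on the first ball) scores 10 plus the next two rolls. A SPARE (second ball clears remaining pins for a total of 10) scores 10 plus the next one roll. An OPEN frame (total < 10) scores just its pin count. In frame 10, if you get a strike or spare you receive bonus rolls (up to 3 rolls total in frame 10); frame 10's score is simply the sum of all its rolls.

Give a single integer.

Answer: 114

Derivation:
Frame 1: OPEN (4+4=8). Cumulative: 8
Frame 2: STRIKE. 10 + next two rolls (9+1) = 20. Cumulative: 28
Frame 3: SPARE (9+1=10). 10 + next roll (1) = 11. Cumulative: 39
Frame 4: SPARE (1+9=10). 10 + next roll (6) = 16. Cumulative: 55
Frame 5: OPEN (6+2=8). Cumulative: 63
Frame 6: STRIKE. 10 + next two rolls (5+5) = 20. Cumulative: 83
Frame 7: SPARE (5+5=10). 10 + next roll (4) = 14. Cumulative: 97
Frame 8: OPEN (4+1=5). Cumulative: 102
Frame 9: SPARE (2+8=10). 10 + next roll (1) = 11. Cumulative: 113
Frame 10: OPEN. Sum of all frame-10 rolls (1+0) = 1. Cumulative: 114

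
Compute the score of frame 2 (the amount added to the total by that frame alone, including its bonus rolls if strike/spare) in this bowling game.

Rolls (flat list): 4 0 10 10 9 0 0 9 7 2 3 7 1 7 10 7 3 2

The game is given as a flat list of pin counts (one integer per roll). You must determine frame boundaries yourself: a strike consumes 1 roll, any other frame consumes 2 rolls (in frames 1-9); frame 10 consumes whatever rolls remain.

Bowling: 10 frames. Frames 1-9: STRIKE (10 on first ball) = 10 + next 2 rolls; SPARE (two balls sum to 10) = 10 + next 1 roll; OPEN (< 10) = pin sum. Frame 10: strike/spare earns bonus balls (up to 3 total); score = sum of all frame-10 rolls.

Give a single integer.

Frame 1: OPEN (4+0=4). Cumulative: 4
Frame 2: STRIKE. 10 + next two rolls (10+9) = 29. Cumulative: 33
Frame 3: STRIKE. 10 + next two rolls (9+0) = 19. Cumulative: 52
Frame 4: OPEN (9+0=9). Cumulative: 61

Answer: 29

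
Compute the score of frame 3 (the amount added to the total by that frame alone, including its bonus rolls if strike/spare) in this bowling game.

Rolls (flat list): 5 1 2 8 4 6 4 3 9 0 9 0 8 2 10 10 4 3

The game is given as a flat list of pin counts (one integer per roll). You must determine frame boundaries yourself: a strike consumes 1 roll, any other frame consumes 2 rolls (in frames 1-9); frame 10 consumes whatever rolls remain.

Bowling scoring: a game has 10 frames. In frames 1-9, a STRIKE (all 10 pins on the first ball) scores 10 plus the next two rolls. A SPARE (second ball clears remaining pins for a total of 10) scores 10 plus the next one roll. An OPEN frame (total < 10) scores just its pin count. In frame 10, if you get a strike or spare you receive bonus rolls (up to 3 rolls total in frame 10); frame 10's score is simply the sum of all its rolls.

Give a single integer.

Frame 1: OPEN (5+1=6). Cumulative: 6
Frame 2: SPARE (2+8=10). 10 + next roll (4) = 14. Cumulative: 20
Frame 3: SPARE (4+6=10). 10 + next roll (4) = 14. Cumulative: 34
Frame 4: OPEN (4+3=7). Cumulative: 41
Frame 5: OPEN (9+0=9). Cumulative: 50

Answer: 14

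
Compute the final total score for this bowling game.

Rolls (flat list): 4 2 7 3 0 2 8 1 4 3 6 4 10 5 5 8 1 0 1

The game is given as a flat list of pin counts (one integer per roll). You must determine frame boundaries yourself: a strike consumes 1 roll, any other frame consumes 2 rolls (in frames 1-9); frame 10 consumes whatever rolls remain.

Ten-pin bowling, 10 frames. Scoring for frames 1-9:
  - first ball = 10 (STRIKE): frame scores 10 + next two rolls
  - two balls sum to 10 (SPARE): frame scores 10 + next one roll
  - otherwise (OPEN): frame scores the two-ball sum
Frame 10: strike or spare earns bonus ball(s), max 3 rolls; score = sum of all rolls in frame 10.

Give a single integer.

Answer: 102

Derivation:
Frame 1: OPEN (4+2=6). Cumulative: 6
Frame 2: SPARE (7+3=10). 10 + next roll (0) = 10. Cumulative: 16
Frame 3: OPEN (0+2=2). Cumulative: 18
Frame 4: OPEN (8+1=9). Cumulative: 27
Frame 5: OPEN (4+3=7). Cumulative: 34
Frame 6: SPARE (6+4=10). 10 + next roll (10) = 20. Cumulative: 54
Frame 7: STRIKE. 10 + next two rolls (5+5) = 20. Cumulative: 74
Frame 8: SPARE (5+5=10). 10 + next roll (8) = 18. Cumulative: 92
Frame 9: OPEN (8+1=9). Cumulative: 101
Frame 10: OPEN. Sum of all frame-10 rolls (0+1) = 1. Cumulative: 102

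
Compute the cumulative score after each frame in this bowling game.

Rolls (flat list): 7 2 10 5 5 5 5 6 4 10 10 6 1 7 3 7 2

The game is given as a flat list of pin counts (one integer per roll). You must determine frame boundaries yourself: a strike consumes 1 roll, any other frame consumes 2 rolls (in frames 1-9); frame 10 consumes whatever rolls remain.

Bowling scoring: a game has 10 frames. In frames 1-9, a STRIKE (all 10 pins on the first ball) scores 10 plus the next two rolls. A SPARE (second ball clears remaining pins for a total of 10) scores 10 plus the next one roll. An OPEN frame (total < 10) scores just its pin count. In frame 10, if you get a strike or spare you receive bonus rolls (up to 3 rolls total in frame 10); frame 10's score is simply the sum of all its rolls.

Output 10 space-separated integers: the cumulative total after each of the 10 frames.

Frame 1: OPEN (7+2=9). Cumulative: 9
Frame 2: STRIKE. 10 + next two rolls (5+5) = 20. Cumulative: 29
Frame 3: SPARE (5+5=10). 10 + next roll (5) = 15. Cumulative: 44
Frame 4: SPARE (5+5=10). 10 + next roll (6) = 16. Cumulative: 60
Frame 5: SPARE (6+4=10). 10 + next roll (10) = 20. Cumulative: 80
Frame 6: STRIKE. 10 + next two rolls (10+6) = 26. Cumulative: 106
Frame 7: STRIKE. 10 + next two rolls (6+1) = 17. Cumulative: 123
Frame 8: OPEN (6+1=7). Cumulative: 130
Frame 9: SPARE (7+3=10). 10 + next roll (7) = 17. Cumulative: 147
Frame 10: OPEN. Sum of all frame-10 rolls (7+2) = 9. Cumulative: 156

Answer: 9 29 44 60 80 106 123 130 147 156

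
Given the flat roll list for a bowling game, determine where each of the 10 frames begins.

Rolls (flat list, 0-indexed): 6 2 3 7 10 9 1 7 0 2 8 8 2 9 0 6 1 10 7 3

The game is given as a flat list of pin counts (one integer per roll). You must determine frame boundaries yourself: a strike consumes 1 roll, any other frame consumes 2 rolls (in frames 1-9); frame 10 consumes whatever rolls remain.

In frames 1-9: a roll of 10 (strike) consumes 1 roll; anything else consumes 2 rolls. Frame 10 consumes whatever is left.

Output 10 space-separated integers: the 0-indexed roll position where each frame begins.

Answer: 0 2 4 5 7 9 11 13 15 17

Derivation:
Frame 1 starts at roll index 0: rolls=6,2 (sum=8), consumes 2 rolls
Frame 2 starts at roll index 2: rolls=3,7 (sum=10), consumes 2 rolls
Frame 3 starts at roll index 4: roll=10 (strike), consumes 1 roll
Frame 4 starts at roll index 5: rolls=9,1 (sum=10), consumes 2 rolls
Frame 5 starts at roll index 7: rolls=7,0 (sum=7), consumes 2 rolls
Frame 6 starts at roll index 9: rolls=2,8 (sum=10), consumes 2 rolls
Frame 7 starts at roll index 11: rolls=8,2 (sum=10), consumes 2 rolls
Frame 8 starts at roll index 13: rolls=9,0 (sum=9), consumes 2 rolls
Frame 9 starts at roll index 15: rolls=6,1 (sum=7), consumes 2 rolls
Frame 10 starts at roll index 17: 3 remaining rolls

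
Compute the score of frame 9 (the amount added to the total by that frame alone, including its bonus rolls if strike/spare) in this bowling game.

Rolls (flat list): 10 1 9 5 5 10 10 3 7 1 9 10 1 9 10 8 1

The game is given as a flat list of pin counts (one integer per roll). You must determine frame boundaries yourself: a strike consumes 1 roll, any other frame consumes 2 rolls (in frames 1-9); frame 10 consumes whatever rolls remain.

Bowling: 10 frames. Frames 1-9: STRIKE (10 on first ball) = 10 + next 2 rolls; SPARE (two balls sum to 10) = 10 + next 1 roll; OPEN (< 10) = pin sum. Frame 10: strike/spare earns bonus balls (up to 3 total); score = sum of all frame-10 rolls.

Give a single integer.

Frame 1: STRIKE. 10 + next two rolls (1+9) = 20. Cumulative: 20
Frame 2: SPARE (1+9=10). 10 + next roll (5) = 15. Cumulative: 35
Frame 3: SPARE (5+5=10). 10 + next roll (10) = 20. Cumulative: 55
Frame 4: STRIKE. 10 + next two rolls (10+3) = 23. Cumulative: 78
Frame 5: STRIKE. 10 + next two rolls (3+7) = 20. Cumulative: 98
Frame 6: SPARE (3+7=10). 10 + next roll (1) = 11. Cumulative: 109
Frame 7: SPARE (1+9=10). 10 + next roll (10) = 20. Cumulative: 129
Frame 8: STRIKE. 10 + next two rolls (1+9) = 20. Cumulative: 149
Frame 9: SPARE (1+9=10). 10 + next roll (10) = 20. Cumulative: 169
Frame 10: STRIKE. Sum of all frame-10 rolls (10+8+1) = 19. Cumulative: 188

Answer: 20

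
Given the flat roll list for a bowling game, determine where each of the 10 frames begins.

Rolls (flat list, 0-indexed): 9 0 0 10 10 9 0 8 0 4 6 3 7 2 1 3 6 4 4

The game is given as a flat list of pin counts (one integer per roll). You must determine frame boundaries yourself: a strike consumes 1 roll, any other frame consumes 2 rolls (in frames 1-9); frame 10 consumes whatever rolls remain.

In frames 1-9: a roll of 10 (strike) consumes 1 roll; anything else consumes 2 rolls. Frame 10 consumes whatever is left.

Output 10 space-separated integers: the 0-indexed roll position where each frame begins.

Answer: 0 2 4 5 7 9 11 13 15 17

Derivation:
Frame 1 starts at roll index 0: rolls=9,0 (sum=9), consumes 2 rolls
Frame 2 starts at roll index 2: rolls=0,10 (sum=10), consumes 2 rolls
Frame 3 starts at roll index 4: roll=10 (strike), consumes 1 roll
Frame 4 starts at roll index 5: rolls=9,0 (sum=9), consumes 2 rolls
Frame 5 starts at roll index 7: rolls=8,0 (sum=8), consumes 2 rolls
Frame 6 starts at roll index 9: rolls=4,6 (sum=10), consumes 2 rolls
Frame 7 starts at roll index 11: rolls=3,7 (sum=10), consumes 2 rolls
Frame 8 starts at roll index 13: rolls=2,1 (sum=3), consumes 2 rolls
Frame 9 starts at roll index 15: rolls=3,6 (sum=9), consumes 2 rolls
Frame 10 starts at roll index 17: 2 remaining rolls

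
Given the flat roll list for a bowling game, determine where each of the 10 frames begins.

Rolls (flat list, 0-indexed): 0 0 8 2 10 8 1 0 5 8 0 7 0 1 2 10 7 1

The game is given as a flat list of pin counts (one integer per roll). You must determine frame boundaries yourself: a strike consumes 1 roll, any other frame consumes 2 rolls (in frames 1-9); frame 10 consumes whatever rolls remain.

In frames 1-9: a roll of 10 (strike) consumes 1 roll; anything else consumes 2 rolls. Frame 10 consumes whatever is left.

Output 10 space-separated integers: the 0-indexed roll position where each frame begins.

Answer: 0 2 4 5 7 9 11 13 15 16

Derivation:
Frame 1 starts at roll index 0: rolls=0,0 (sum=0), consumes 2 rolls
Frame 2 starts at roll index 2: rolls=8,2 (sum=10), consumes 2 rolls
Frame 3 starts at roll index 4: roll=10 (strike), consumes 1 roll
Frame 4 starts at roll index 5: rolls=8,1 (sum=9), consumes 2 rolls
Frame 5 starts at roll index 7: rolls=0,5 (sum=5), consumes 2 rolls
Frame 6 starts at roll index 9: rolls=8,0 (sum=8), consumes 2 rolls
Frame 7 starts at roll index 11: rolls=7,0 (sum=7), consumes 2 rolls
Frame 8 starts at roll index 13: rolls=1,2 (sum=3), consumes 2 rolls
Frame 9 starts at roll index 15: roll=10 (strike), consumes 1 roll
Frame 10 starts at roll index 16: 2 remaining rolls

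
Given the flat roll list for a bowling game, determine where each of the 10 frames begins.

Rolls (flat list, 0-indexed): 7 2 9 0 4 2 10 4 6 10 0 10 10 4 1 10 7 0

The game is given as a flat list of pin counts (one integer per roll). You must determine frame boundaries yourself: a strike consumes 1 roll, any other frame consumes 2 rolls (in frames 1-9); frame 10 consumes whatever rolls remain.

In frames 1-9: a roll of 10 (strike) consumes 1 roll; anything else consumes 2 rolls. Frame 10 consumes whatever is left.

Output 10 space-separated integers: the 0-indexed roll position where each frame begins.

Answer: 0 2 4 6 7 9 10 12 13 15

Derivation:
Frame 1 starts at roll index 0: rolls=7,2 (sum=9), consumes 2 rolls
Frame 2 starts at roll index 2: rolls=9,0 (sum=9), consumes 2 rolls
Frame 3 starts at roll index 4: rolls=4,2 (sum=6), consumes 2 rolls
Frame 4 starts at roll index 6: roll=10 (strike), consumes 1 roll
Frame 5 starts at roll index 7: rolls=4,6 (sum=10), consumes 2 rolls
Frame 6 starts at roll index 9: roll=10 (strike), consumes 1 roll
Frame 7 starts at roll index 10: rolls=0,10 (sum=10), consumes 2 rolls
Frame 8 starts at roll index 12: roll=10 (strike), consumes 1 roll
Frame 9 starts at roll index 13: rolls=4,1 (sum=5), consumes 2 rolls
Frame 10 starts at roll index 15: 3 remaining rolls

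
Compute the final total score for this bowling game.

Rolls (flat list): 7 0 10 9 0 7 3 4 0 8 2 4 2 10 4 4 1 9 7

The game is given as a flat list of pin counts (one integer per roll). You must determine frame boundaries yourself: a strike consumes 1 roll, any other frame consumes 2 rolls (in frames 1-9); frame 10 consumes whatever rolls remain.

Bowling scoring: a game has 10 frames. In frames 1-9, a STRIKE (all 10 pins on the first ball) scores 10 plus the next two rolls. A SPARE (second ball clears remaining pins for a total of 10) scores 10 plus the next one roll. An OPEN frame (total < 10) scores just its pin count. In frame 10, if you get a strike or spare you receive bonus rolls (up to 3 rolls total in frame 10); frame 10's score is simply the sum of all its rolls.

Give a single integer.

Answer: 116

Derivation:
Frame 1: OPEN (7+0=7). Cumulative: 7
Frame 2: STRIKE. 10 + next two rolls (9+0) = 19. Cumulative: 26
Frame 3: OPEN (9+0=9). Cumulative: 35
Frame 4: SPARE (7+3=10). 10 + next roll (4) = 14. Cumulative: 49
Frame 5: OPEN (4+0=4). Cumulative: 53
Frame 6: SPARE (8+2=10). 10 + next roll (4) = 14. Cumulative: 67
Frame 7: OPEN (4+2=6). Cumulative: 73
Frame 8: STRIKE. 10 + next two rolls (4+4) = 18. Cumulative: 91
Frame 9: OPEN (4+4=8). Cumulative: 99
Frame 10: SPARE. Sum of all frame-10 rolls (1+9+7) = 17. Cumulative: 116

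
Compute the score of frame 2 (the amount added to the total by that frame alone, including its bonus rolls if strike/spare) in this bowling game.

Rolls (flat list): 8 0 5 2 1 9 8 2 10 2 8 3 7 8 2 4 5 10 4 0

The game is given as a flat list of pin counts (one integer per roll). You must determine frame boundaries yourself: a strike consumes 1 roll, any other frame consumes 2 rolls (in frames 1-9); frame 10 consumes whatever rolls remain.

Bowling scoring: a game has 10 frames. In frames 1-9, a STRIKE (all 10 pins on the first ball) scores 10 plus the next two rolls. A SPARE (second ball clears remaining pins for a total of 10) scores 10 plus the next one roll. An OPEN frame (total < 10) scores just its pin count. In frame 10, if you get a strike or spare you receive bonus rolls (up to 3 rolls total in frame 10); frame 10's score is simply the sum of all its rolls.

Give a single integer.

Frame 1: OPEN (8+0=8). Cumulative: 8
Frame 2: OPEN (5+2=7). Cumulative: 15
Frame 3: SPARE (1+9=10). 10 + next roll (8) = 18. Cumulative: 33
Frame 4: SPARE (8+2=10). 10 + next roll (10) = 20. Cumulative: 53

Answer: 7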